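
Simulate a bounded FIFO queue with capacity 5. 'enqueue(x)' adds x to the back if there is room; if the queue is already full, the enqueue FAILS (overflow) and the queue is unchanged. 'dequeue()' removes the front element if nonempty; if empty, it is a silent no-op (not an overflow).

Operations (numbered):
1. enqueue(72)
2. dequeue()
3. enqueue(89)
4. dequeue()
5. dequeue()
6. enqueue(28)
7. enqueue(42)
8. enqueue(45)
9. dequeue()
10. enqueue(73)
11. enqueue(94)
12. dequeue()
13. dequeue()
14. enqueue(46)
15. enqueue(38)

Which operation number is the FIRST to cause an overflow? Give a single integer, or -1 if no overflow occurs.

Answer: -1

Derivation:
1. enqueue(72): size=1
2. dequeue(): size=0
3. enqueue(89): size=1
4. dequeue(): size=0
5. dequeue(): empty, no-op, size=0
6. enqueue(28): size=1
7. enqueue(42): size=2
8. enqueue(45): size=3
9. dequeue(): size=2
10. enqueue(73): size=3
11. enqueue(94): size=4
12. dequeue(): size=3
13. dequeue(): size=2
14. enqueue(46): size=3
15. enqueue(38): size=4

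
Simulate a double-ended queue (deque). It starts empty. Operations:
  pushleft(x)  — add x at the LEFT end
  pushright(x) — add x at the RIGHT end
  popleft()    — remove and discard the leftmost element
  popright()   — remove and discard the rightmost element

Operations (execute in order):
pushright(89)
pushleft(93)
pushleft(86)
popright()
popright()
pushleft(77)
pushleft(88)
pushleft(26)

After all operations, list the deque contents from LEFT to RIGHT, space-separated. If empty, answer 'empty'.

pushright(89): [89]
pushleft(93): [93, 89]
pushleft(86): [86, 93, 89]
popright(): [86, 93]
popright(): [86]
pushleft(77): [77, 86]
pushleft(88): [88, 77, 86]
pushleft(26): [26, 88, 77, 86]

Answer: 26 88 77 86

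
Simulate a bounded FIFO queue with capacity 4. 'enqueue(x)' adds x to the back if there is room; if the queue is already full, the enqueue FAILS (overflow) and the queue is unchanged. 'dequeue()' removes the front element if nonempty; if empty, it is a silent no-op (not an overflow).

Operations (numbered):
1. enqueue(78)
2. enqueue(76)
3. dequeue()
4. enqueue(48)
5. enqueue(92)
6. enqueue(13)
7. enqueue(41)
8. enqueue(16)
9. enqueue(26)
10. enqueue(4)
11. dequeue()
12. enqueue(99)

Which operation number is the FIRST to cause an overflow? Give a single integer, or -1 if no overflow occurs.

Answer: 7

Derivation:
1. enqueue(78): size=1
2. enqueue(76): size=2
3. dequeue(): size=1
4. enqueue(48): size=2
5. enqueue(92): size=3
6. enqueue(13): size=4
7. enqueue(41): size=4=cap → OVERFLOW (fail)
8. enqueue(16): size=4=cap → OVERFLOW (fail)
9. enqueue(26): size=4=cap → OVERFLOW (fail)
10. enqueue(4): size=4=cap → OVERFLOW (fail)
11. dequeue(): size=3
12. enqueue(99): size=4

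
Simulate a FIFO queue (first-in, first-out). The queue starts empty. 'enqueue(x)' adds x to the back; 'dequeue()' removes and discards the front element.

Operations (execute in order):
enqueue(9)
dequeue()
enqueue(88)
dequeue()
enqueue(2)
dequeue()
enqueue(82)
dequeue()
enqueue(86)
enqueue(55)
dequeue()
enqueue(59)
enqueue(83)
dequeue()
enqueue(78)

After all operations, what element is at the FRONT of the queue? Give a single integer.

enqueue(9): queue = [9]
dequeue(): queue = []
enqueue(88): queue = [88]
dequeue(): queue = []
enqueue(2): queue = [2]
dequeue(): queue = []
enqueue(82): queue = [82]
dequeue(): queue = []
enqueue(86): queue = [86]
enqueue(55): queue = [86, 55]
dequeue(): queue = [55]
enqueue(59): queue = [55, 59]
enqueue(83): queue = [55, 59, 83]
dequeue(): queue = [59, 83]
enqueue(78): queue = [59, 83, 78]

Answer: 59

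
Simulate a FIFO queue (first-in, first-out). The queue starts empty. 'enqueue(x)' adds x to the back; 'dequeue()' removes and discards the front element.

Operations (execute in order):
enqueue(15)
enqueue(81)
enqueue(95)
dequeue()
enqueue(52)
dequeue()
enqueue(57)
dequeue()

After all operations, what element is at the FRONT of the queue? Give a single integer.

Answer: 52

Derivation:
enqueue(15): queue = [15]
enqueue(81): queue = [15, 81]
enqueue(95): queue = [15, 81, 95]
dequeue(): queue = [81, 95]
enqueue(52): queue = [81, 95, 52]
dequeue(): queue = [95, 52]
enqueue(57): queue = [95, 52, 57]
dequeue(): queue = [52, 57]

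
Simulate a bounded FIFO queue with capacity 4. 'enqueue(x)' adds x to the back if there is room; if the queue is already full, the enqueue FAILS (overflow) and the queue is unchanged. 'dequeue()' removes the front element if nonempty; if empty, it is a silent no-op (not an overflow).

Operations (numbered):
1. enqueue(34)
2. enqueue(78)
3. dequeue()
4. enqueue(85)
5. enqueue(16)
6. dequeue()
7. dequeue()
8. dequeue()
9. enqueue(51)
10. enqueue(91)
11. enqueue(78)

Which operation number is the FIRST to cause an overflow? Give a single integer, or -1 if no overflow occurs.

Answer: -1

Derivation:
1. enqueue(34): size=1
2. enqueue(78): size=2
3. dequeue(): size=1
4. enqueue(85): size=2
5. enqueue(16): size=3
6. dequeue(): size=2
7. dequeue(): size=1
8. dequeue(): size=0
9. enqueue(51): size=1
10. enqueue(91): size=2
11. enqueue(78): size=3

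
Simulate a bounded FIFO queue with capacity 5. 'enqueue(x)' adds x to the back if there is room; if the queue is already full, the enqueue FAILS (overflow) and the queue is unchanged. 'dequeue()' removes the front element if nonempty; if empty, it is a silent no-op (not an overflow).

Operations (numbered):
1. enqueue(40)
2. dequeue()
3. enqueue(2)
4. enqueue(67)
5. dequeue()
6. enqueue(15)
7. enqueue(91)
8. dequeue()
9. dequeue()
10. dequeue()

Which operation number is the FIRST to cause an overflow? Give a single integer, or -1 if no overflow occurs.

Answer: -1

Derivation:
1. enqueue(40): size=1
2. dequeue(): size=0
3. enqueue(2): size=1
4. enqueue(67): size=2
5. dequeue(): size=1
6. enqueue(15): size=2
7. enqueue(91): size=3
8. dequeue(): size=2
9. dequeue(): size=1
10. dequeue(): size=0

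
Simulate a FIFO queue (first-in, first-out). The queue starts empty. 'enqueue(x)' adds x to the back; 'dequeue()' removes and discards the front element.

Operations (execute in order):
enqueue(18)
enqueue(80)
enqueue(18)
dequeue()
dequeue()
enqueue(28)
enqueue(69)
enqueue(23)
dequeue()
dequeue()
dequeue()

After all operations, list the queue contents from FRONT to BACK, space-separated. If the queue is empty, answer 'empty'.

Answer: 23

Derivation:
enqueue(18): [18]
enqueue(80): [18, 80]
enqueue(18): [18, 80, 18]
dequeue(): [80, 18]
dequeue(): [18]
enqueue(28): [18, 28]
enqueue(69): [18, 28, 69]
enqueue(23): [18, 28, 69, 23]
dequeue(): [28, 69, 23]
dequeue(): [69, 23]
dequeue(): [23]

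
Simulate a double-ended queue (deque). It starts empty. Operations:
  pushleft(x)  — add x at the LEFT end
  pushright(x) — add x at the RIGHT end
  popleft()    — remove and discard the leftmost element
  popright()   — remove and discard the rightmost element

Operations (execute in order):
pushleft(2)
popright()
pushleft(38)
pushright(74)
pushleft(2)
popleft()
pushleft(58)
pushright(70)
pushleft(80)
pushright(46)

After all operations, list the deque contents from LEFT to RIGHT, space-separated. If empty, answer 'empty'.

Answer: 80 58 38 74 70 46

Derivation:
pushleft(2): [2]
popright(): []
pushleft(38): [38]
pushright(74): [38, 74]
pushleft(2): [2, 38, 74]
popleft(): [38, 74]
pushleft(58): [58, 38, 74]
pushright(70): [58, 38, 74, 70]
pushleft(80): [80, 58, 38, 74, 70]
pushright(46): [80, 58, 38, 74, 70, 46]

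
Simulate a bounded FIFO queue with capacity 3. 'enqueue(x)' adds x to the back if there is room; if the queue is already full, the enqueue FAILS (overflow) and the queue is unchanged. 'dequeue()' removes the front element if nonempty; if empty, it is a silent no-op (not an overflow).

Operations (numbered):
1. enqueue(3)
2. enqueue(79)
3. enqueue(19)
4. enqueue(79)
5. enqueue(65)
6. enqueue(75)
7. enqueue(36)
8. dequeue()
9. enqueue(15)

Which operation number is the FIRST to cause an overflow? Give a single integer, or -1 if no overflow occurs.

Answer: 4

Derivation:
1. enqueue(3): size=1
2. enqueue(79): size=2
3. enqueue(19): size=3
4. enqueue(79): size=3=cap → OVERFLOW (fail)
5. enqueue(65): size=3=cap → OVERFLOW (fail)
6. enqueue(75): size=3=cap → OVERFLOW (fail)
7. enqueue(36): size=3=cap → OVERFLOW (fail)
8. dequeue(): size=2
9. enqueue(15): size=3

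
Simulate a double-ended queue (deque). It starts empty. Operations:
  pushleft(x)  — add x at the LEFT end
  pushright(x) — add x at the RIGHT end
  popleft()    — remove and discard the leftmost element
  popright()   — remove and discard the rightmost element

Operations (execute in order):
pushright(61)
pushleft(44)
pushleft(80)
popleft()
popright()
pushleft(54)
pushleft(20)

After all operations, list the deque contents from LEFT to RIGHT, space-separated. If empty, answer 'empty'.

pushright(61): [61]
pushleft(44): [44, 61]
pushleft(80): [80, 44, 61]
popleft(): [44, 61]
popright(): [44]
pushleft(54): [54, 44]
pushleft(20): [20, 54, 44]

Answer: 20 54 44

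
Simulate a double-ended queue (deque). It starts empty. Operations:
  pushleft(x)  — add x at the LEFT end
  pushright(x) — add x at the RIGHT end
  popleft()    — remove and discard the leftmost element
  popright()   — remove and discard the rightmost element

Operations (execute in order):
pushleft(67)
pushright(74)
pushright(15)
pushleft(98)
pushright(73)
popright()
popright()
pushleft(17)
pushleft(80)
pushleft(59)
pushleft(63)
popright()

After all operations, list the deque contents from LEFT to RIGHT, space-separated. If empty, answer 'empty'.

Answer: 63 59 80 17 98 67

Derivation:
pushleft(67): [67]
pushright(74): [67, 74]
pushright(15): [67, 74, 15]
pushleft(98): [98, 67, 74, 15]
pushright(73): [98, 67, 74, 15, 73]
popright(): [98, 67, 74, 15]
popright(): [98, 67, 74]
pushleft(17): [17, 98, 67, 74]
pushleft(80): [80, 17, 98, 67, 74]
pushleft(59): [59, 80, 17, 98, 67, 74]
pushleft(63): [63, 59, 80, 17, 98, 67, 74]
popright(): [63, 59, 80, 17, 98, 67]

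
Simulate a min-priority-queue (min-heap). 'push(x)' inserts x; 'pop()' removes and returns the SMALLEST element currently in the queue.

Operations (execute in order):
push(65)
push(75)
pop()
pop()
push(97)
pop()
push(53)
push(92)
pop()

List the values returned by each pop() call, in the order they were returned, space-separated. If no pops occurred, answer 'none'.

Answer: 65 75 97 53

Derivation:
push(65): heap contents = [65]
push(75): heap contents = [65, 75]
pop() → 65: heap contents = [75]
pop() → 75: heap contents = []
push(97): heap contents = [97]
pop() → 97: heap contents = []
push(53): heap contents = [53]
push(92): heap contents = [53, 92]
pop() → 53: heap contents = [92]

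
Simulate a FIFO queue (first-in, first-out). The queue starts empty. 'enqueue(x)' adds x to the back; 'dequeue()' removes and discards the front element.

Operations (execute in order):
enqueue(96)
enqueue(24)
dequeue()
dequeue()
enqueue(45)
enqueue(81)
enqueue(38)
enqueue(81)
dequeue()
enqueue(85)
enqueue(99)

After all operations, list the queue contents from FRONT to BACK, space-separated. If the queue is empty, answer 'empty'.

Answer: 81 38 81 85 99

Derivation:
enqueue(96): [96]
enqueue(24): [96, 24]
dequeue(): [24]
dequeue(): []
enqueue(45): [45]
enqueue(81): [45, 81]
enqueue(38): [45, 81, 38]
enqueue(81): [45, 81, 38, 81]
dequeue(): [81, 38, 81]
enqueue(85): [81, 38, 81, 85]
enqueue(99): [81, 38, 81, 85, 99]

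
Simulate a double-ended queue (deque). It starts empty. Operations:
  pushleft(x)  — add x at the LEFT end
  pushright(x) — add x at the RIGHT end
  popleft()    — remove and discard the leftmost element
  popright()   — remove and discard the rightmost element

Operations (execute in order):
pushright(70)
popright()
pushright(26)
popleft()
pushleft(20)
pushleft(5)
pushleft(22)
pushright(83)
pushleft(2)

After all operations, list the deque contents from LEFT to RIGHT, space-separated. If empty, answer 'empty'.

Answer: 2 22 5 20 83

Derivation:
pushright(70): [70]
popright(): []
pushright(26): [26]
popleft(): []
pushleft(20): [20]
pushleft(5): [5, 20]
pushleft(22): [22, 5, 20]
pushright(83): [22, 5, 20, 83]
pushleft(2): [2, 22, 5, 20, 83]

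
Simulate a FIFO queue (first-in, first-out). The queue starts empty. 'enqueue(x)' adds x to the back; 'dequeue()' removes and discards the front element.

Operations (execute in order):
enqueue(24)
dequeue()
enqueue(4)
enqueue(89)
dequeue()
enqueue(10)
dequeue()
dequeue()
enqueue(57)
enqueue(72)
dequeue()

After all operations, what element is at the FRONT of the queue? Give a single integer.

enqueue(24): queue = [24]
dequeue(): queue = []
enqueue(4): queue = [4]
enqueue(89): queue = [4, 89]
dequeue(): queue = [89]
enqueue(10): queue = [89, 10]
dequeue(): queue = [10]
dequeue(): queue = []
enqueue(57): queue = [57]
enqueue(72): queue = [57, 72]
dequeue(): queue = [72]

Answer: 72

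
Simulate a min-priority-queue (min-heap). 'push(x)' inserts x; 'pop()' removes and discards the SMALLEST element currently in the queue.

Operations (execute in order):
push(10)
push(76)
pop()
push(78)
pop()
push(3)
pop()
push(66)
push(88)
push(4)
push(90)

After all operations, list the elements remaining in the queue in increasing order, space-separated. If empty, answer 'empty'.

push(10): heap contents = [10]
push(76): heap contents = [10, 76]
pop() → 10: heap contents = [76]
push(78): heap contents = [76, 78]
pop() → 76: heap contents = [78]
push(3): heap contents = [3, 78]
pop() → 3: heap contents = [78]
push(66): heap contents = [66, 78]
push(88): heap contents = [66, 78, 88]
push(4): heap contents = [4, 66, 78, 88]
push(90): heap contents = [4, 66, 78, 88, 90]

Answer: 4 66 78 88 90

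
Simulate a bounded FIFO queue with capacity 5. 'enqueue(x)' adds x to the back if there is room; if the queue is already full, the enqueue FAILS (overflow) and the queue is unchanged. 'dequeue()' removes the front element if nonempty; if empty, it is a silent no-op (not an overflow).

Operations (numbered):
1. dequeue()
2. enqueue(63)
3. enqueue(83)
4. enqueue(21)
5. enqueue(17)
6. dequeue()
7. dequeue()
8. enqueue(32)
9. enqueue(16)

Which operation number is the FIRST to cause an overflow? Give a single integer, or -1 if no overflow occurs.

Answer: -1

Derivation:
1. dequeue(): empty, no-op, size=0
2. enqueue(63): size=1
3. enqueue(83): size=2
4. enqueue(21): size=3
5. enqueue(17): size=4
6. dequeue(): size=3
7. dequeue(): size=2
8. enqueue(32): size=3
9. enqueue(16): size=4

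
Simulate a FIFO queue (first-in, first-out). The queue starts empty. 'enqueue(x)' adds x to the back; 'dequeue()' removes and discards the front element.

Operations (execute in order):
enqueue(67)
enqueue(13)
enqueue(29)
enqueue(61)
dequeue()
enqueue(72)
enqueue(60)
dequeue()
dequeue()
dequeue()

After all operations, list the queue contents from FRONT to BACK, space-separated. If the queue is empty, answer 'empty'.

Answer: 72 60

Derivation:
enqueue(67): [67]
enqueue(13): [67, 13]
enqueue(29): [67, 13, 29]
enqueue(61): [67, 13, 29, 61]
dequeue(): [13, 29, 61]
enqueue(72): [13, 29, 61, 72]
enqueue(60): [13, 29, 61, 72, 60]
dequeue(): [29, 61, 72, 60]
dequeue(): [61, 72, 60]
dequeue(): [72, 60]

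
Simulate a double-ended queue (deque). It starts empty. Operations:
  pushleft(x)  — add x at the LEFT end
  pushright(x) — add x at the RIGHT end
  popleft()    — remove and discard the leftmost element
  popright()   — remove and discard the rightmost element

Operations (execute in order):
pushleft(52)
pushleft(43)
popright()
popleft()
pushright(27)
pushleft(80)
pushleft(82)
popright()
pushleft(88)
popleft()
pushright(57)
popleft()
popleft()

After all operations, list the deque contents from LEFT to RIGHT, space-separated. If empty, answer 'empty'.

Answer: 57

Derivation:
pushleft(52): [52]
pushleft(43): [43, 52]
popright(): [43]
popleft(): []
pushright(27): [27]
pushleft(80): [80, 27]
pushleft(82): [82, 80, 27]
popright(): [82, 80]
pushleft(88): [88, 82, 80]
popleft(): [82, 80]
pushright(57): [82, 80, 57]
popleft(): [80, 57]
popleft(): [57]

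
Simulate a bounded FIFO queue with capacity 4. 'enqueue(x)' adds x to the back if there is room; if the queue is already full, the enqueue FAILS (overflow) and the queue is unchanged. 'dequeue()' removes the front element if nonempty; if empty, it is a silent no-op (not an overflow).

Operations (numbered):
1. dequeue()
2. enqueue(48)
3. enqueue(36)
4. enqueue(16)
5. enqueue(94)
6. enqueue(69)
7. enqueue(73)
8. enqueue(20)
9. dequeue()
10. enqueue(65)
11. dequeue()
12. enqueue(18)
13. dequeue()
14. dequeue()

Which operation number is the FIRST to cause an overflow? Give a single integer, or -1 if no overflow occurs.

Answer: 6

Derivation:
1. dequeue(): empty, no-op, size=0
2. enqueue(48): size=1
3. enqueue(36): size=2
4. enqueue(16): size=3
5. enqueue(94): size=4
6. enqueue(69): size=4=cap → OVERFLOW (fail)
7. enqueue(73): size=4=cap → OVERFLOW (fail)
8. enqueue(20): size=4=cap → OVERFLOW (fail)
9. dequeue(): size=3
10. enqueue(65): size=4
11. dequeue(): size=3
12. enqueue(18): size=4
13. dequeue(): size=3
14. dequeue(): size=2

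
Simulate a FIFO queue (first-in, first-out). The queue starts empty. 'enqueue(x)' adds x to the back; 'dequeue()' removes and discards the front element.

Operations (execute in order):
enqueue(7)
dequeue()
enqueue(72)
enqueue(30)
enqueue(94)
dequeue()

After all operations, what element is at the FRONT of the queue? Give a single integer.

Answer: 30

Derivation:
enqueue(7): queue = [7]
dequeue(): queue = []
enqueue(72): queue = [72]
enqueue(30): queue = [72, 30]
enqueue(94): queue = [72, 30, 94]
dequeue(): queue = [30, 94]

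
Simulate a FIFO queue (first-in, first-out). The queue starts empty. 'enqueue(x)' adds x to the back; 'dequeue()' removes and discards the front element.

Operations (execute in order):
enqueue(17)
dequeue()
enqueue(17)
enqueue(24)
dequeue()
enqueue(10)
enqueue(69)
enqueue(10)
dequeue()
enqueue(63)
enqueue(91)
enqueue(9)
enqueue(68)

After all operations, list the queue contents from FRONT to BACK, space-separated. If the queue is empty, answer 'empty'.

Answer: 10 69 10 63 91 9 68

Derivation:
enqueue(17): [17]
dequeue(): []
enqueue(17): [17]
enqueue(24): [17, 24]
dequeue(): [24]
enqueue(10): [24, 10]
enqueue(69): [24, 10, 69]
enqueue(10): [24, 10, 69, 10]
dequeue(): [10, 69, 10]
enqueue(63): [10, 69, 10, 63]
enqueue(91): [10, 69, 10, 63, 91]
enqueue(9): [10, 69, 10, 63, 91, 9]
enqueue(68): [10, 69, 10, 63, 91, 9, 68]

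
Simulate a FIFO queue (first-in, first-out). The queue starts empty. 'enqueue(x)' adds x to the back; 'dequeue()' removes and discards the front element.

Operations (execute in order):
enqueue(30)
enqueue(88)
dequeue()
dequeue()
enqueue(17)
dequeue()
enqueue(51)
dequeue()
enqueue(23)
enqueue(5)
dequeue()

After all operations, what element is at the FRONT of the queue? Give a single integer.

Answer: 5

Derivation:
enqueue(30): queue = [30]
enqueue(88): queue = [30, 88]
dequeue(): queue = [88]
dequeue(): queue = []
enqueue(17): queue = [17]
dequeue(): queue = []
enqueue(51): queue = [51]
dequeue(): queue = []
enqueue(23): queue = [23]
enqueue(5): queue = [23, 5]
dequeue(): queue = [5]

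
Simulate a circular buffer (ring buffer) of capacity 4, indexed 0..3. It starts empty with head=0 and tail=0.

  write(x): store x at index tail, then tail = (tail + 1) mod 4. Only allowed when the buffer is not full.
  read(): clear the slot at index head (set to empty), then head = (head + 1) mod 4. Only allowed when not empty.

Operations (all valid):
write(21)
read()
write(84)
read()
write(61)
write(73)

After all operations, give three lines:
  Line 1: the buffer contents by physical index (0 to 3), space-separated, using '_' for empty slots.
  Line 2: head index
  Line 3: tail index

Answer: _ _ 61 73
2
0

Derivation:
write(21): buf=[21 _ _ _], head=0, tail=1, size=1
read(): buf=[_ _ _ _], head=1, tail=1, size=0
write(84): buf=[_ 84 _ _], head=1, tail=2, size=1
read(): buf=[_ _ _ _], head=2, tail=2, size=0
write(61): buf=[_ _ 61 _], head=2, tail=3, size=1
write(73): buf=[_ _ 61 73], head=2, tail=0, size=2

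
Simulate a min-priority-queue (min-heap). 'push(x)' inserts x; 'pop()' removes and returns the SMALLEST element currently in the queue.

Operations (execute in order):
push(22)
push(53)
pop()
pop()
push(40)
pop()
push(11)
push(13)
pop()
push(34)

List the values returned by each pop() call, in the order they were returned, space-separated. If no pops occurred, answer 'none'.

push(22): heap contents = [22]
push(53): heap contents = [22, 53]
pop() → 22: heap contents = [53]
pop() → 53: heap contents = []
push(40): heap contents = [40]
pop() → 40: heap contents = []
push(11): heap contents = [11]
push(13): heap contents = [11, 13]
pop() → 11: heap contents = [13]
push(34): heap contents = [13, 34]

Answer: 22 53 40 11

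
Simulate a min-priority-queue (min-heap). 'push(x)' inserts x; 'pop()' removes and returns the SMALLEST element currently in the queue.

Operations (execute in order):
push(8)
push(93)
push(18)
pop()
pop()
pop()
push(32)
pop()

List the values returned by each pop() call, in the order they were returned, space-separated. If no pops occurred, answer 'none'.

Answer: 8 18 93 32

Derivation:
push(8): heap contents = [8]
push(93): heap contents = [8, 93]
push(18): heap contents = [8, 18, 93]
pop() → 8: heap contents = [18, 93]
pop() → 18: heap contents = [93]
pop() → 93: heap contents = []
push(32): heap contents = [32]
pop() → 32: heap contents = []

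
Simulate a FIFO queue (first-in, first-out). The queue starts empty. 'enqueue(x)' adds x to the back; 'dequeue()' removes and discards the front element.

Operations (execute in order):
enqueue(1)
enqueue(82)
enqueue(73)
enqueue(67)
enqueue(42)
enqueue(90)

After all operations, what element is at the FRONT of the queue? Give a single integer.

enqueue(1): queue = [1]
enqueue(82): queue = [1, 82]
enqueue(73): queue = [1, 82, 73]
enqueue(67): queue = [1, 82, 73, 67]
enqueue(42): queue = [1, 82, 73, 67, 42]
enqueue(90): queue = [1, 82, 73, 67, 42, 90]

Answer: 1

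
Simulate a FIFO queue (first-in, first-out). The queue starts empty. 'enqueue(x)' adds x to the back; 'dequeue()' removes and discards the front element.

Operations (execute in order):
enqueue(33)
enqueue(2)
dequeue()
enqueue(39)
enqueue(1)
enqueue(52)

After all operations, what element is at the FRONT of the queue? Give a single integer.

enqueue(33): queue = [33]
enqueue(2): queue = [33, 2]
dequeue(): queue = [2]
enqueue(39): queue = [2, 39]
enqueue(1): queue = [2, 39, 1]
enqueue(52): queue = [2, 39, 1, 52]

Answer: 2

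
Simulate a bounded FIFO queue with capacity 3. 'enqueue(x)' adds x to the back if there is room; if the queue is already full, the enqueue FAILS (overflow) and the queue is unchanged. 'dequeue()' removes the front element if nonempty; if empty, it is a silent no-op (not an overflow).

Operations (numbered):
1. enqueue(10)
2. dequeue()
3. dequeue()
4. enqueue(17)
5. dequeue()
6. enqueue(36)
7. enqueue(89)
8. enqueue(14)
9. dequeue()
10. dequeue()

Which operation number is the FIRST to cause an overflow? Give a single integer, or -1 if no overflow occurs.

1. enqueue(10): size=1
2. dequeue(): size=0
3. dequeue(): empty, no-op, size=0
4. enqueue(17): size=1
5. dequeue(): size=0
6. enqueue(36): size=1
7. enqueue(89): size=2
8. enqueue(14): size=3
9. dequeue(): size=2
10. dequeue(): size=1

Answer: -1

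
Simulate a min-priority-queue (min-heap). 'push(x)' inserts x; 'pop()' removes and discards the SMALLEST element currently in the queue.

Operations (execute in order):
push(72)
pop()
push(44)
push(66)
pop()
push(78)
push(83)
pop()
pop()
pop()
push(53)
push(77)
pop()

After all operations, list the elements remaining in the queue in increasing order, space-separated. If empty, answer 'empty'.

Answer: 77

Derivation:
push(72): heap contents = [72]
pop() → 72: heap contents = []
push(44): heap contents = [44]
push(66): heap contents = [44, 66]
pop() → 44: heap contents = [66]
push(78): heap contents = [66, 78]
push(83): heap contents = [66, 78, 83]
pop() → 66: heap contents = [78, 83]
pop() → 78: heap contents = [83]
pop() → 83: heap contents = []
push(53): heap contents = [53]
push(77): heap contents = [53, 77]
pop() → 53: heap contents = [77]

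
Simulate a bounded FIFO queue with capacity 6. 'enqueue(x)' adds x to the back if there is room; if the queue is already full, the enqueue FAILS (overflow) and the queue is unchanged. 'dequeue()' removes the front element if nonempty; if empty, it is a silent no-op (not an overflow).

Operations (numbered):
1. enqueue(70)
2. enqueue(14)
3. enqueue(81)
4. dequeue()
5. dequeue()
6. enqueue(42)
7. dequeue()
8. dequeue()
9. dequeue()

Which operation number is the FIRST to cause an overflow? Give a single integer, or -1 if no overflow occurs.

Answer: -1

Derivation:
1. enqueue(70): size=1
2. enqueue(14): size=2
3. enqueue(81): size=3
4. dequeue(): size=2
5. dequeue(): size=1
6. enqueue(42): size=2
7. dequeue(): size=1
8. dequeue(): size=0
9. dequeue(): empty, no-op, size=0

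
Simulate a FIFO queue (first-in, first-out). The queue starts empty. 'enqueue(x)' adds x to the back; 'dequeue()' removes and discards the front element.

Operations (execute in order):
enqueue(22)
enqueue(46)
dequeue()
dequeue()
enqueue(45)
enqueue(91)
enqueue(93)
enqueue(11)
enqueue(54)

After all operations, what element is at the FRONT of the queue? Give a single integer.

enqueue(22): queue = [22]
enqueue(46): queue = [22, 46]
dequeue(): queue = [46]
dequeue(): queue = []
enqueue(45): queue = [45]
enqueue(91): queue = [45, 91]
enqueue(93): queue = [45, 91, 93]
enqueue(11): queue = [45, 91, 93, 11]
enqueue(54): queue = [45, 91, 93, 11, 54]

Answer: 45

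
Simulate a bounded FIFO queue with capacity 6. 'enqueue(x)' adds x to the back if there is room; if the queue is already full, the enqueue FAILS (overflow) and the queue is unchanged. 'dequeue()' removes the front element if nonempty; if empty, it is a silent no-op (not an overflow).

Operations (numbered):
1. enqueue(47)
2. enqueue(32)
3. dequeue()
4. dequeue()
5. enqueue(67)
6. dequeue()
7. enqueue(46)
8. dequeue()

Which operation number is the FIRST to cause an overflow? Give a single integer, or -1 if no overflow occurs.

Answer: -1

Derivation:
1. enqueue(47): size=1
2. enqueue(32): size=2
3. dequeue(): size=1
4. dequeue(): size=0
5. enqueue(67): size=1
6. dequeue(): size=0
7. enqueue(46): size=1
8. dequeue(): size=0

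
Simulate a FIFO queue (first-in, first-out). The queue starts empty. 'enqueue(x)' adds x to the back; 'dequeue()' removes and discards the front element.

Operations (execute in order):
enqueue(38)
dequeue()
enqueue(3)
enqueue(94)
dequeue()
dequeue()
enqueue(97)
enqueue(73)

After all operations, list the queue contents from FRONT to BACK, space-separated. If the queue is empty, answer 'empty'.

enqueue(38): [38]
dequeue(): []
enqueue(3): [3]
enqueue(94): [3, 94]
dequeue(): [94]
dequeue(): []
enqueue(97): [97]
enqueue(73): [97, 73]

Answer: 97 73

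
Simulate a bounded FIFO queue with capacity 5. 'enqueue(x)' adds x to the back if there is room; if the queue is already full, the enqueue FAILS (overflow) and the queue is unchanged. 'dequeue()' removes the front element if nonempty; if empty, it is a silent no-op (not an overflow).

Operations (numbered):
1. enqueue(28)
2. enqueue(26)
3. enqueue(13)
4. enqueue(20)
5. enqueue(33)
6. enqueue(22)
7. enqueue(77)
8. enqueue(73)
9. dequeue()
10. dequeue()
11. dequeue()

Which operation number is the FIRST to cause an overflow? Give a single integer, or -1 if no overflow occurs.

Answer: 6

Derivation:
1. enqueue(28): size=1
2. enqueue(26): size=2
3. enqueue(13): size=3
4. enqueue(20): size=4
5. enqueue(33): size=5
6. enqueue(22): size=5=cap → OVERFLOW (fail)
7. enqueue(77): size=5=cap → OVERFLOW (fail)
8. enqueue(73): size=5=cap → OVERFLOW (fail)
9. dequeue(): size=4
10. dequeue(): size=3
11. dequeue(): size=2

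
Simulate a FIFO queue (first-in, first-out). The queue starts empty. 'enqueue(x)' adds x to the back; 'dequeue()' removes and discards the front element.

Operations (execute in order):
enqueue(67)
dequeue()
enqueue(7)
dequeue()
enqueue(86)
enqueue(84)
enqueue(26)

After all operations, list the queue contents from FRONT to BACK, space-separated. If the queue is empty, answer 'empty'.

Answer: 86 84 26

Derivation:
enqueue(67): [67]
dequeue(): []
enqueue(7): [7]
dequeue(): []
enqueue(86): [86]
enqueue(84): [86, 84]
enqueue(26): [86, 84, 26]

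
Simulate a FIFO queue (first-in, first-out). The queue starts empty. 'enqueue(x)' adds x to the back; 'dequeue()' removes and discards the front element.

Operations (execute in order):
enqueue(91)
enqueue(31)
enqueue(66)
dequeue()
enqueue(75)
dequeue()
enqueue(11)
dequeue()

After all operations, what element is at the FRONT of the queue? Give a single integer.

enqueue(91): queue = [91]
enqueue(31): queue = [91, 31]
enqueue(66): queue = [91, 31, 66]
dequeue(): queue = [31, 66]
enqueue(75): queue = [31, 66, 75]
dequeue(): queue = [66, 75]
enqueue(11): queue = [66, 75, 11]
dequeue(): queue = [75, 11]

Answer: 75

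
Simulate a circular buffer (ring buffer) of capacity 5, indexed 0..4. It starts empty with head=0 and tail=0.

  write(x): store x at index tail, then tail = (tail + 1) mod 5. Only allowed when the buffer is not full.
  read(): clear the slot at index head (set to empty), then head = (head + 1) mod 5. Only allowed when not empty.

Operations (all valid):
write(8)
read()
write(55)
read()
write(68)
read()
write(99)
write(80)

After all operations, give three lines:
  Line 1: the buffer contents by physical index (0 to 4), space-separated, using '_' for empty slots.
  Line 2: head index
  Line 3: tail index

write(8): buf=[8 _ _ _ _], head=0, tail=1, size=1
read(): buf=[_ _ _ _ _], head=1, tail=1, size=0
write(55): buf=[_ 55 _ _ _], head=1, tail=2, size=1
read(): buf=[_ _ _ _ _], head=2, tail=2, size=0
write(68): buf=[_ _ 68 _ _], head=2, tail=3, size=1
read(): buf=[_ _ _ _ _], head=3, tail=3, size=0
write(99): buf=[_ _ _ 99 _], head=3, tail=4, size=1
write(80): buf=[_ _ _ 99 80], head=3, tail=0, size=2

Answer: _ _ _ 99 80
3
0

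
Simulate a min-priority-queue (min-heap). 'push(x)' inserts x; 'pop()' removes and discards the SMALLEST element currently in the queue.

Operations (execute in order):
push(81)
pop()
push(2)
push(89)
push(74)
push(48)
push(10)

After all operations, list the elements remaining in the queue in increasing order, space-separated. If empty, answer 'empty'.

push(81): heap contents = [81]
pop() → 81: heap contents = []
push(2): heap contents = [2]
push(89): heap contents = [2, 89]
push(74): heap contents = [2, 74, 89]
push(48): heap contents = [2, 48, 74, 89]
push(10): heap contents = [2, 10, 48, 74, 89]

Answer: 2 10 48 74 89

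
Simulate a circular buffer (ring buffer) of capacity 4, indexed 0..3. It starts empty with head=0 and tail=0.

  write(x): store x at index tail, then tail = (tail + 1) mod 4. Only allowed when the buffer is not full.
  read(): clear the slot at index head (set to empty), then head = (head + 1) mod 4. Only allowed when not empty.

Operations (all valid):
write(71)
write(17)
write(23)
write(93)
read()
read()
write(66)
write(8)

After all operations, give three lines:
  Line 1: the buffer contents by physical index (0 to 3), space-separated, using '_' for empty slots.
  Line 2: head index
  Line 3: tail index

write(71): buf=[71 _ _ _], head=0, tail=1, size=1
write(17): buf=[71 17 _ _], head=0, tail=2, size=2
write(23): buf=[71 17 23 _], head=0, tail=3, size=3
write(93): buf=[71 17 23 93], head=0, tail=0, size=4
read(): buf=[_ 17 23 93], head=1, tail=0, size=3
read(): buf=[_ _ 23 93], head=2, tail=0, size=2
write(66): buf=[66 _ 23 93], head=2, tail=1, size=3
write(8): buf=[66 8 23 93], head=2, tail=2, size=4

Answer: 66 8 23 93
2
2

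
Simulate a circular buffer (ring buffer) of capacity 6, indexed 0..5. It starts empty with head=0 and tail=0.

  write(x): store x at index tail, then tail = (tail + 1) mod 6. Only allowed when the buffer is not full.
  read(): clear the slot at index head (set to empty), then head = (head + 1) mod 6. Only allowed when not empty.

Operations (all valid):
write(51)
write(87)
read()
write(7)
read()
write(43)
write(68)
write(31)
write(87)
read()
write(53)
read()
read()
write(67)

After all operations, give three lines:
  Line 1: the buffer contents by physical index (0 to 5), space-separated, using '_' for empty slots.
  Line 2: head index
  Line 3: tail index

write(51): buf=[51 _ _ _ _ _], head=0, tail=1, size=1
write(87): buf=[51 87 _ _ _ _], head=0, tail=2, size=2
read(): buf=[_ 87 _ _ _ _], head=1, tail=2, size=1
write(7): buf=[_ 87 7 _ _ _], head=1, tail=3, size=2
read(): buf=[_ _ 7 _ _ _], head=2, tail=3, size=1
write(43): buf=[_ _ 7 43 _ _], head=2, tail=4, size=2
write(68): buf=[_ _ 7 43 68 _], head=2, tail=5, size=3
write(31): buf=[_ _ 7 43 68 31], head=2, tail=0, size=4
write(87): buf=[87 _ 7 43 68 31], head=2, tail=1, size=5
read(): buf=[87 _ _ 43 68 31], head=3, tail=1, size=4
write(53): buf=[87 53 _ 43 68 31], head=3, tail=2, size=5
read(): buf=[87 53 _ _ 68 31], head=4, tail=2, size=4
read(): buf=[87 53 _ _ _ 31], head=5, tail=2, size=3
write(67): buf=[87 53 67 _ _ 31], head=5, tail=3, size=4

Answer: 87 53 67 _ _ 31
5
3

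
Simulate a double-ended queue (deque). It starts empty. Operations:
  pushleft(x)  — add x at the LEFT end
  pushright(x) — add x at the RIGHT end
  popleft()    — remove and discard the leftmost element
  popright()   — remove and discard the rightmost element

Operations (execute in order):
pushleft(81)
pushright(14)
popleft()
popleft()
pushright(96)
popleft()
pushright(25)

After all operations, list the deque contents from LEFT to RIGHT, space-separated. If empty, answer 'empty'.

Answer: 25

Derivation:
pushleft(81): [81]
pushright(14): [81, 14]
popleft(): [14]
popleft(): []
pushright(96): [96]
popleft(): []
pushright(25): [25]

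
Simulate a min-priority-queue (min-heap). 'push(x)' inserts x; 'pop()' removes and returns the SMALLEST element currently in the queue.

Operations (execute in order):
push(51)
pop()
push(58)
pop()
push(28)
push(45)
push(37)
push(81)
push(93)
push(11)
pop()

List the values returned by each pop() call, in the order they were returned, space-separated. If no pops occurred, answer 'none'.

push(51): heap contents = [51]
pop() → 51: heap contents = []
push(58): heap contents = [58]
pop() → 58: heap contents = []
push(28): heap contents = [28]
push(45): heap contents = [28, 45]
push(37): heap contents = [28, 37, 45]
push(81): heap contents = [28, 37, 45, 81]
push(93): heap contents = [28, 37, 45, 81, 93]
push(11): heap contents = [11, 28, 37, 45, 81, 93]
pop() → 11: heap contents = [28, 37, 45, 81, 93]

Answer: 51 58 11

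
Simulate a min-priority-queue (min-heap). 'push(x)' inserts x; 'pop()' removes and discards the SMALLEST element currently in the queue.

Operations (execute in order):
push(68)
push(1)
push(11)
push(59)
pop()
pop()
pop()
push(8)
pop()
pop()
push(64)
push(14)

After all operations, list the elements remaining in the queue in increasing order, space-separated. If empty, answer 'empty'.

push(68): heap contents = [68]
push(1): heap contents = [1, 68]
push(11): heap contents = [1, 11, 68]
push(59): heap contents = [1, 11, 59, 68]
pop() → 1: heap contents = [11, 59, 68]
pop() → 11: heap contents = [59, 68]
pop() → 59: heap contents = [68]
push(8): heap contents = [8, 68]
pop() → 8: heap contents = [68]
pop() → 68: heap contents = []
push(64): heap contents = [64]
push(14): heap contents = [14, 64]

Answer: 14 64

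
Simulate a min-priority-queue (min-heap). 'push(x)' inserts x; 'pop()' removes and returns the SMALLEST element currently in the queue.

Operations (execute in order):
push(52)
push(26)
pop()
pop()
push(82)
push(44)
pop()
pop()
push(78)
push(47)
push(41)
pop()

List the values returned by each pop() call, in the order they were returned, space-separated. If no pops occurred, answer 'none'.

push(52): heap contents = [52]
push(26): heap contents = [26, 52]
pop() → 26: heap contents = [52]
pop() → 52: heap contents = []
push(82): heap contents = [82]
push(44): heap contents = [44, 82]
pop() → 44: heap contents = [82]
pop() → 82: heap contents = []
push(78): heap contents = [78]
push(47): heap contents = [47, 78]
push(41): heap contents = [41, 47, 78]
pop() → 41: heap contents = [47, 78]

Answer: 26 52 44 82 41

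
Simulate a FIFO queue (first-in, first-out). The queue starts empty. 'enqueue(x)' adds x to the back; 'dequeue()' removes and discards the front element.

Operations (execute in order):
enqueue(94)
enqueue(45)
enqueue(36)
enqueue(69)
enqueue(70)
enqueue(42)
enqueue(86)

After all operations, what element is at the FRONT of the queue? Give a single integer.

Answer: 94

Derivation:
enqueue(94): queue = [94]
enqueue(45): queue = [94, 45]
enqueue(36): queue = [94, 45, 36]
enqueue(69): queue = [94, 45, 36, 69]
enqueue(70): queue = [94, 45, 36, 69, 70]
enqueue(42): queue = [94, 45, 36, 69, 70, 42]
enqueue(86): queue = [94, 45, 36, 69, 70, 42, 86]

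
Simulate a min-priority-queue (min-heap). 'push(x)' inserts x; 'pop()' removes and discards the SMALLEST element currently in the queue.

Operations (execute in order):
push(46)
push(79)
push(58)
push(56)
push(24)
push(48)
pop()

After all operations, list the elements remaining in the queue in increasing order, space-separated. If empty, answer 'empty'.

Answer: 46 48 56 58 79

Derivation:
push(46): heap contents = [46]
push(79): heap contents = [46, 79]
push(58): heap contents = [46, 58, 79]
push(56): heap contents = [46, 56, 58, 79]
push(24): heap contents = [24, 46, 56, 58, 79]
push(48): heap contents = [24, 46, 48, 56, 58, 79]
pop() → 24: heap contents = [46, 48, 56, 58, 79]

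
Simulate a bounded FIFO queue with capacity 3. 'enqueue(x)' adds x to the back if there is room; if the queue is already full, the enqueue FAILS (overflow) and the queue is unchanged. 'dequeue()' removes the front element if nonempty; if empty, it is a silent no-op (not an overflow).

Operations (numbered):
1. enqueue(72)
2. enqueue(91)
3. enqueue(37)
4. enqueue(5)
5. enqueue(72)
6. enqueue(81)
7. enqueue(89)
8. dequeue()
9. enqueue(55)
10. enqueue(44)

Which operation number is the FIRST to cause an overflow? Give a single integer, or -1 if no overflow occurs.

1. enqueue(72): size=1
2. enqueue(91): size=2
3. enqueue(37): size=3
4. enqueue(5): size=3=cap → OVERFLOW (fail)
5. enqueue(72): size=3=cap → OVERFLOW (fail)
6. enqueue(81): size=3=cap → OVERFLOW (fail)
7. enqueue(89): size=3=cap → OVERFLOW (fail)
8. dequeue(): size=2
9. enqueue(55): size=3
10. enqueue(44): size=3=cap → OVERFLOW (fail)

Answer: 4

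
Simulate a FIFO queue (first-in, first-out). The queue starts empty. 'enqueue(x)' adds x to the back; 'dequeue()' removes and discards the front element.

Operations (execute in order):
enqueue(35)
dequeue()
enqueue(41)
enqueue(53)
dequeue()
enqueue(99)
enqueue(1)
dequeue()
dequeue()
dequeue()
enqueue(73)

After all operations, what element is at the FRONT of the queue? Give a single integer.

Answer: 73

Derivation:
enqueue(35): queue = [35]
dequeue(): queue = []
enqueue(41): queue = [41]
enqueue(53): queue = [41, 53]
dequeue(): queue = [53]
enqueue(99): queue = [53, 99]
enqueue(1): queue = [53, 99, 1]
dequeue(): queue = [99, 1]
dequeue(): queue = [1]
dequeue(): queue = []
enqueue(73): queue = [73]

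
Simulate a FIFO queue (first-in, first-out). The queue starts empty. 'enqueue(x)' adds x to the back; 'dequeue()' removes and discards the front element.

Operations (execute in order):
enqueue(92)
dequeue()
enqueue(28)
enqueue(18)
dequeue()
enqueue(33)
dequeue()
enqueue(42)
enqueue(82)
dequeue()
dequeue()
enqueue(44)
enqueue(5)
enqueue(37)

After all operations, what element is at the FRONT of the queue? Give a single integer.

Answer: 82

Derivation:
enqueue(92): queue = [92]
dequeue(): queue = []
enqueue(28): queue = [28]
enqueue(18): queue = [28, 18]
dequeue(): queue = [18]
enqueue(33): queue = [18, 33]
dequeue(): queue = [33]
enqueue(42): queue = [33, 42]
enqueue(82): queue = [33, 42, 82]
dequeue(): queue = [42, 82]
dequeue(): queue = [82]
enqueue(44): queue = [82, 44]
enqueue(5): queue = [82, 44, 5]
enqueue(37): queue = [82, 44, 5, 37]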